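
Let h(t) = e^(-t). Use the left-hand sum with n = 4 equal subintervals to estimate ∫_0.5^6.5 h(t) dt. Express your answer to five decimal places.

1.16820

Δt = (6.5 − 0.5)/4 = 1.5.
Left endpoints: 0.5, 2, 3.5, 5.
h(0.5) ≈ 0.60653, h(2) ≈ 0.13534, h(3.5) ≈ 0.03020, h(5) ≈ 0.00674.
Sum = Δt · [h(0.5) + h(2) + h(3.5) + h(5)].
Sum ≈ 1.16820.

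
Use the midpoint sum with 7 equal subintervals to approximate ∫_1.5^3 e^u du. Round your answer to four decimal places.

15.5740

Δu = (3 − 1.5)/7 = 3/14.
Midpoints: 45/28, 51/28, 57/28, 2.25, 69/28, 75/28, 81/28.
f(45/28) ≈ 4.9885, f(51/28) ≈ 6.1807, f(57/28) ≈ 7.6577, f(2.25) ≈ 9.4877, f(69/28) ≈ 11.7551, f(75/28) ≈ 14.5643, f(81/28) ≈ 18.0448.
Sum = Δu · [f(45/28) + f(51/28) + f(57/28) + ...].
Sum ≈ 15.5740.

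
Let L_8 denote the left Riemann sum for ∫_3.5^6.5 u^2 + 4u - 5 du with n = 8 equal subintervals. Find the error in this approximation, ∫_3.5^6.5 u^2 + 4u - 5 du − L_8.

Exact integral: ∫_3.5^6.5 f(u) du = 122.25.
L_8 = 114.4453125.
Error = 122.25 − 114.4453125 = 7.8046875.

7.8046875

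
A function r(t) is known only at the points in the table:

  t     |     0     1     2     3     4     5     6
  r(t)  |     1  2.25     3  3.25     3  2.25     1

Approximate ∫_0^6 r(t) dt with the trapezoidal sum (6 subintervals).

14.75

Δt = 1.
T_6 = (1/2)·[1 + 2·2.25 + 2·3 + 2·3.25 + 2·3 + 2·2.25 + 1] = 14.75.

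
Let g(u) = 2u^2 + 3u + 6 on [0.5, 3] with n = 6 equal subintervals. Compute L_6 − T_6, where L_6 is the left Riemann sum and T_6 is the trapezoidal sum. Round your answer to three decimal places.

L_6 ≈ 40.97801.
T_6 ≈ 46.18634.
L_6 − T_6 ≈ -5.208.

-5.208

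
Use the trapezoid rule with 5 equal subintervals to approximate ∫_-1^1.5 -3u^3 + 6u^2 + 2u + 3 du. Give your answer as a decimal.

14.84375

Δu = (1.5 − (-1))/5 = 0.5.
f(-1) = 10, f(-0.5) = 3.875, f(0) = 3, f(0.5) = 5.125, f(1) = 8, f(1.5) = 9.375.
T_5 = (Δu/2)·[f(u_0) + 2f(u_1) + ... + 2f(u_{4}) + f(u_5)].
Sum = 14.84375.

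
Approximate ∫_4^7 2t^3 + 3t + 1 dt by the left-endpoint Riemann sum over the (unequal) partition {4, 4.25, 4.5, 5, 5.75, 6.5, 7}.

958.671875

Subinterval widths: 0.25, 0.25, 0.5, 0.75, 0.75, 0.5.
Left endpoints: 4, 4.25, 4.5, 5, 5.75, 6.5.
f(4) = 141, f(4.25) = 167.28125, f(4.5) = 196.75, f(5) = 266, f(5.75) = 398.46875, f(6.5) = 569.75.
Sum = Σ Δt_i · f(t_i).
Sum = 958.671875.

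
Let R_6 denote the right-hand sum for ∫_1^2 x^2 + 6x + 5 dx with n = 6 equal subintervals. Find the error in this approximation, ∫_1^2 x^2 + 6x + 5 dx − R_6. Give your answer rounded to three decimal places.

Exact integral: ∫_1^2 f(x) dx ≈ 16.33333.
R_6 ≈ 17.08796.
Error ≈ 16.33333 − 17.08796 ≈ -0.755.

-0.755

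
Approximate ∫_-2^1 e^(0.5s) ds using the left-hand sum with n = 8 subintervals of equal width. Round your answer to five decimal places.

Δs = (1 − (-2))/8 = 0.375.
Left endpoints: -2, -1.625, -1.25, -0.875, -0.5, -0.125, 0.25, 0.625.
f(-2) ≈ 0.36788, f(-1.625) ≈ 0.44375, f(-1.25) ≈ 0.53526, f(-0.875) ≈ 0.64565, f(-0.5) ≈ 0.77880, f(-0.125) ≈ 0.93941, f(0.25) ≈ 1.13315, f(0.625) ≈ 1.36684.
Sum = Δs · [f(-2) + f(-1.625) + f(-1.25) + ...].
Sum ≈ 2.32903.

2.32903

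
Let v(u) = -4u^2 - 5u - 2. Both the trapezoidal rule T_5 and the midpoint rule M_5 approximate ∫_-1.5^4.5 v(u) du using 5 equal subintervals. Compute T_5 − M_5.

T_5 = -188.76.
M_5 = -180.12.
T_5 − M_5 = -8.64.

-8.64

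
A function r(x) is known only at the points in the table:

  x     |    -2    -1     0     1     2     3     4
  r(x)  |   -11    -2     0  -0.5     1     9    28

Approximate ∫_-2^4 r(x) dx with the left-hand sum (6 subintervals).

-3.5

Δx = 1.
Sum = 1·[(-11) + (-2) + 0 + (-0.5) + 1 + 9] = -3.5.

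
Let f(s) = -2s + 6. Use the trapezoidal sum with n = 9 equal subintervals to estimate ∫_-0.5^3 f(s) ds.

Δs = (3 − (-0.5))/9 = 7/18.
f(-0.5) = 7, f(-1/9) = 56/9, f(5/18) = 49/9, f(2/3) = 14/3, f(19/18) = 35/9, f(13/9) = 28/9, f(11/6) = 7/3, f(20/9) = 14/9, f(47/18) = 7/9, f(3) = 0.
T_9 = (Δs/2)·[f(s_0) + 2f(s_1) + ... + 2f(s_{8}) + f(s_9)].
Sum = 12.25.

12.25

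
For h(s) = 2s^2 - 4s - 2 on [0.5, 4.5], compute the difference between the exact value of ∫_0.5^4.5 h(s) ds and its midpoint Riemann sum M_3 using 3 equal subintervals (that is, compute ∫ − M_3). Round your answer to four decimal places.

1.1852

Exact integral: ∫_0.5^4.5 h(s) ds ≈ 12.666667.
M_3 ≈ 11.481481.
Error ≈ 12.666667 − 11.481481 ≈ 1.1852.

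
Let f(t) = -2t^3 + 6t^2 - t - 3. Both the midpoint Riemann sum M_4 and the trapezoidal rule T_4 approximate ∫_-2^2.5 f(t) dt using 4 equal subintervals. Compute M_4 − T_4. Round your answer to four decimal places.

M_4 ≈ 18.958008.
T_4 ≈ 25.365234.
M_4 − T_4 ≈ -6.4072.

-6.4072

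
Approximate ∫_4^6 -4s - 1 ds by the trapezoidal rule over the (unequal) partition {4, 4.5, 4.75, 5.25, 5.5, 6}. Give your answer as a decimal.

Subinterval widths: 0.5, 0.25, 0.5, 0.25, 0.5.
f(4) = -17, f(4.5) = -19, f(4.75) = -20, f(5.25) = -22, f(5.5) = -23, f(6) = -25.
On each subinterval the trapezoid contributes (Δs_i/2)·[f(s_{i-1}) + f(s_i)].
Sum = -42.

-42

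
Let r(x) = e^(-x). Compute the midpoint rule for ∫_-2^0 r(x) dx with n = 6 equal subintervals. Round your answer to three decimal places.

Δx = (0 − (-2))/6 = 1/3.
Midpoints: -11/6, -1.5, -7/6, -5/6, -0.5, -1/6.
r(-11/6) ≈ 6.255, r(-1.5) ≈ 4.482, r(-7/6) ≈ 3.211, r(-5/6) ≈ 2.301, r(-0.5) ≈ 1.649, r(-1/6) ≈ 1.181.
Sum = Δx · [r(-11/6) + r(-1.5) + r(-7/6) + ...].
Sum ≈ 6.360.

6.360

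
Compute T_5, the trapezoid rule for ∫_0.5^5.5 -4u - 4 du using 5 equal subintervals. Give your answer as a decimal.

-80

Δu = (5.5 − 0.5)/5 = 1.
f(0.5) = -6, f(1.5) = -10, f(2.5) = -14, f(3.5) = -18, f(4.5) = -22, f(5.5) = -26.
T_5 = (Δu/2)·[f(u_0) + 2f(u_1) + ... + 2f(u_{4}) + f(u_5)].
Sum = -80.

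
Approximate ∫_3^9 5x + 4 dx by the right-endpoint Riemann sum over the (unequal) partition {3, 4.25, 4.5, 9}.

Subinterval widths: 1.25, 0.25, 4.5.
Right endpoints: 4.25, 4.5, 9.
f(4.25) = 25.25, f(4.5) = 26.5, f(9) = 49.
Sum = Σ Δx_i · f(x_i).
Sum = 258.6875.

258.6875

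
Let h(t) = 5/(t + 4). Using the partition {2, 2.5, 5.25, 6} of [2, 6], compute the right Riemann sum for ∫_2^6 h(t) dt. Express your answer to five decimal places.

2.24610

Subinterval widths: 0.5, 2.75, 0.75.
Right endpoints: 2.5, 5.25, 6.
h(2.5) = 10/13, h(5.25) = 20/37, h(6) = 0.5.
Sum = Σ Δt_i · h(t_i).
Sum ≈ 2.24610.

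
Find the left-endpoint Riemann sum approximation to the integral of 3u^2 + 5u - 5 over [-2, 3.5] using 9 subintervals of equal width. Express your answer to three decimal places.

Δu = (3.5 − (-2))/9 = 11/18.
Left endpoints: -2, -25/18, -7/9, -1/6, 4/9, 19/18, 5/3, 41/18, 26/9.
f(-2) = -3, f(-25/18) = -665/108, f(-7/9) = -191/27, f(-1/6) = -5.75, f(4/9) = -59/27, f(19/18) = 391/108, f(5/3) = 35/3, f(41/18) = 2371/108, f(26/9) = 931/27.
Sum = Δu · [f(-2) + f(-25/18) + f(-7/9) + ...].
Sum ≈ 29.062.

29.062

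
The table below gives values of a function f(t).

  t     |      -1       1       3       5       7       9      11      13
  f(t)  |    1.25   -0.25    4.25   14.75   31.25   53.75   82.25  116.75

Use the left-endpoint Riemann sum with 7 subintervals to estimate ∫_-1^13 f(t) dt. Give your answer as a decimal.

Δt = 2.
Sum = 2·[1.25 + (-0.25) + 4.25 + 14.75 + 31.25 + 53.75 + 82.25] = 374.5.

374.5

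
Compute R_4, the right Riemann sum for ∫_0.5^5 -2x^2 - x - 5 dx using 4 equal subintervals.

-150.3984375

Δx = (5 − 0.5)/4 = 1.125.
Right endpoints: 1.625, 2.75, 3.875, 5.
f(1.625) = -11.90625, f(2.75) = -22.875, f(3.875) = -38.90625, f(5) = -60.
Sum = Δx · [f(1.625) + f(2.75) + f(3.875) + f(5)].
Sum = -150.3984375.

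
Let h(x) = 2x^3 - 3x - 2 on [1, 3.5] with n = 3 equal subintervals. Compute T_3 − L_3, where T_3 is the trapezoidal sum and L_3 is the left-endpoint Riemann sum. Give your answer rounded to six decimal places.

31.770833

T_3 = 56.5625.
L_3 ≈ 24.79166667.
T_3 − L_3 ≈ 31.770833.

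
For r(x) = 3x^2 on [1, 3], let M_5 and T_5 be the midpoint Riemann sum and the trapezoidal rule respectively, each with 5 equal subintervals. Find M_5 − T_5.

-0.24

M_5 = 25.92.
T_5 = 26.16.
M_5 − T_5 = -0.24.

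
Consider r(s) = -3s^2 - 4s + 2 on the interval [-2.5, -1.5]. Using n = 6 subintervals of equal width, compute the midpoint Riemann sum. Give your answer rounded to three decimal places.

Δs = (-1.5 − (-2.5))/6 = 1/6.
Midpoints: -29/12, -2.25, -25/12, -23/12, -1.75, -19/12.
r(-29/12) = -281/48, r(-2.25) = -4.1875, r(-25/12) = -2.6875, r(-23/12) = -65/48, r(-1.75) = -0.1875, r(-19/12) = 0.8125.
Sum = Δs · [r(-29/12) + r(-2.25) + r(-25/12) + ...].
Sum ≈ -2.243.

-2.243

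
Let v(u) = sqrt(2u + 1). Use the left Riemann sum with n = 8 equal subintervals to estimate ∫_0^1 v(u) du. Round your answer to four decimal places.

Δu = (1 − 0)/8 = 0.125.
Left endpoints: 0, 0.125, 0.25, 0.375, 0.5, 0.625, 0.75, 0.875.
v(0) ≈ 1.0000, v(0.125) ≈ 1.1180, v(0.25) ≈ 1.2247, v(0.375) ≈ 1.3229, v(0.5) ≈ 1.4142, v(0.625) ≈ 1.5000, v(0.75) ≈ 1.5811, v(0.875) ≈ 1.6583.
Sum = Δu · [v(0) + v(0.125) + v(0.25) + ...].
Sum ≈ 1.3524.

1.3524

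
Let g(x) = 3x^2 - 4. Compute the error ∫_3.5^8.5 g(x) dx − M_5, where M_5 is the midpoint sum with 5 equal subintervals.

1.25

Exact integral: ∫_3.5^8.5 g(x) dx = 551.25.
M_5 = 550.
Error = 551.25 − 550 = 1.25.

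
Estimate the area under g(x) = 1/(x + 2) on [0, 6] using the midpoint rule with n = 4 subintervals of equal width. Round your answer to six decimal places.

Δx = (6 − 0)/4 = 1.5.
Midpoints: 0.75, 2.25, 3.75, 5.25.
g(0.75) = 4/11, g(2.25) = 4/17, g(3.75) = 4/23, g(5.25) = 4/29.
Sum = Δx · [g(0.75) + g(2.25) + g(3.75) + g(5.25)].
Sum ≈ 1.366162.

1.366162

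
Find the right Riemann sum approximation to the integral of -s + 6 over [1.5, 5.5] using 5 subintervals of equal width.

Δs = (5.5 − 1.5)/5 = 0.8.
Right endpoints: 2.3, 3.1, 3.9, 4.7, 5.5.
f(2.3) = 3.7, f(3.1) = 2.9, f(3.9) = 2.1, f(4.7) = 1.3, f(5.5) = 0.5.
Sum = Δs · [f(2.3) + f(3.1) + f(3.9) + f(4.7) + f(5.5)].
Sum = 8.4.

8.4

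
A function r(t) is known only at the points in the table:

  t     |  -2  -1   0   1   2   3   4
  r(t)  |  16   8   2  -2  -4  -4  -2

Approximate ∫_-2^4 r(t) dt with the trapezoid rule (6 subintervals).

7

Δt = 1.
T_6 = (1/2)·[16 + 2·8 + 2·2 + 2·(-2) + 2·(-4) + 2·(-4) + (-2)] = 7.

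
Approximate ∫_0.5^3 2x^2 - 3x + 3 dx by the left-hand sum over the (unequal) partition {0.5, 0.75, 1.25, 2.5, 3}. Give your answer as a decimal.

8.40625

Subinterval widths: 0.25, 0.5, 1.25, 0.5.
Left endpoints: 0.5, 0.75, 1.25, 2.5.
f(0.5) = 2, f(0.75) = 1.875, f(1.25) = 2.375, f(2.5) = 8.
Sum = Σ Δx_i · f(x_i).
Sum = 8.40625.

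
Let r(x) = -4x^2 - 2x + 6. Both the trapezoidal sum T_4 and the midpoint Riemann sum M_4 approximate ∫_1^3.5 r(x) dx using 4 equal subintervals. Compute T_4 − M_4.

T_4 = -52.734375.
M_4 = -51.7578125.
T_4 − M_4 = -0.9765625.

-0.9765625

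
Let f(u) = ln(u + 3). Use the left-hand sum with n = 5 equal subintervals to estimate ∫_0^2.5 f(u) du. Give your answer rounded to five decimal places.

Δu = (2.5 − 0)/5 = 0.5.
Left endpoints: 0, 0.5, 1, 1.5, 2.
f(0) ≈ 1.09861, f(0.5) ≈ 1.25276, f(1) ≈ 1.38629, f(1.5) ≈ 1.50408, f(2) ≈ 1.60944.
Sum = Δu · [f(0) + f(0.5) + f(1) + f(1.5) + f(2)].
Sum ≈ 3.42559.

3.42559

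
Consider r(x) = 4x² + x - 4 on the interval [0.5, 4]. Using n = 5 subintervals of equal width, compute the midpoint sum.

Δx = (4 − 0.5)/5 = 0.7.
Midpoints: 0.85, 1.55, 2.25, 2.95, 3.65.
r(0.85) = -0.26, r(1.55) = 7.16, r(2.25) = 18.5, r(2.95) = 33.76, r(3.65) = 52.94.
Sum = Δx · [r(0.85) + r(1.55) + r(2.25) + r(2.95) + r(3.65)].
Sum = 78.47.

78.47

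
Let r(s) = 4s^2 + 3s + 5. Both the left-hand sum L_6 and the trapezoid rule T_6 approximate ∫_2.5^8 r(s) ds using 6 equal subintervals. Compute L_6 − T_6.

L_6 ≈ 665.601852.
T_6 ≈ 779.039352.
L_6 − T_6 = -113.4375.

-113.4375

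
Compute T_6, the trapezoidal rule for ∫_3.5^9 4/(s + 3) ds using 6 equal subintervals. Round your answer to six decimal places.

2.457090

Δs = (9 − 3.5)/6 = 11/12.
f(3.5) = 8/13, f(53/12) = 48/89, f(16/3) = 0.48, f(6.25) = 16/37, f(43/6) = 24/61, f(97/12) = 48/133, f(9) = 1/3.
T_6 = (Δs/2)·[f(s_0) + 2f(s_1) + ... + 2f(s_{5}) + f(s_6)].
Sum ≈ 2.457090.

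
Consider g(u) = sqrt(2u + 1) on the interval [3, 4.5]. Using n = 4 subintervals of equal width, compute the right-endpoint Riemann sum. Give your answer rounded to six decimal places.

Δu = (4.5 − 3)/4 = 0.375.
Right endpoints: 3.375, 3.75, 4.125, 4.5.
g(3.375) ≈ 2.783882, g(3.75) ≈ 2.915476, g(4.125) ≈ 3.041381, g(4.5) ≈ 3.162278.
Sum = Δu · [g(3.375) + g(3.75) + g(4.125) + g(4.5)].
Sum ≈ 4.463631.

4.463631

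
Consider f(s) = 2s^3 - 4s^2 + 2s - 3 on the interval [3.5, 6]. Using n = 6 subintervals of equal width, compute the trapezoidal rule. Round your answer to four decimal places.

Δs = (6 − 3.5)/6 = 5/12.
f(3.5) = 40.75, f(47/12) = 54983/864, f(13/3) = 2519/27, f(4.75) = 130.59375, f(31/6) = 19051/108, f(67/12) = 200083/864, f(6) = 297.
T_6 = (Δs/2)·[f(s_0) + 2f(s_1) + ... + 2f(s_{5}) + f(s_6)].
Sum ≈ 360.1577.

360.1577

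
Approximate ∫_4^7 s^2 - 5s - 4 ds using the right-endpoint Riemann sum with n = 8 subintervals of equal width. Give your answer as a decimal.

1.9453125

Δs = (7 − 4)/8 = 0.375.
Right endpoints: 4.375, 4.75, 5.125, 5.5, 5.875, 6.25, 6.625, 7.
f(4.375) = -6.734375, f(4.75) = -5.1875, f(5.125) = -3.359375, f(5.5) = -1.25, f(5.875) = 1.140625, f(6.25) = 3.8125, f(6.625) = 6.765625, f(7) = 10.
Sum = Δs · [f(4.375) + f(4.75) + f(5.125) + ...].
Sum = 1.9453125.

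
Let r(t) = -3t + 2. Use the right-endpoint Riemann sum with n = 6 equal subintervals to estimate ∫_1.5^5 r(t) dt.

Δt = (5 − 1.5)/6 = 7/12.
Right endpoints: 25/12, 8/3, 3.25, 23/6, 53/12, 5.
r(25/12) = -4.25, r(8/3) = -6, r(3.25) = -7.75, r(23/6) = -9.5, r(53/12) = -11.25, r(5) = -13.
Sum = Δt · [r(25/12) + r(8/3) + r(3.25) + ...].
Sum = -30.1875.

-30.1875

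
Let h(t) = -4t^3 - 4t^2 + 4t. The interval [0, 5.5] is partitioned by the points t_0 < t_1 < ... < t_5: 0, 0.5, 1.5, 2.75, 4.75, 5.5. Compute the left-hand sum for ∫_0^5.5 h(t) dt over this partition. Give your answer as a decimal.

Subinterval widths: 0.5, 1, 1.25, 2, 0.75.
Left endpoints: 0, 0.5, 1.5, 2.75, 4.75.
h(0) = 0, h(0.5) = 0.5, h(1.5) = -16.5, h(2.75) = -102.4375, h(4.75) = -499.9375.
Sum = Σ Δt_i · h(t_i).
Sum = -599.953125.

-599.953125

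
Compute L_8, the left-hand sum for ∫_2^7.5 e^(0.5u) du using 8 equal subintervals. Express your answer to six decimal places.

66.705725

Δu = (7.5 − 2)/8 = 0.6875.
Left endpoints: 2, 2.6875, 3.375, 4.0625, 4.75, 5.4375, 6.125, 6.8125.
f(2) ≈ 2.718282, f(2.6875) ≈ 3.833392, f(3.375) ≈ 5.405949, f(4.0625) ≈ 7.623610, f(4.75) ≈ 10.751013, f(5.4375) ≈ 15.161359, f(6.125) ≈ 21.380943, f(6.8125) ≈ 30.151962.
Sum = Δu · [f(2) + f(2.6875) + f(3.375) + ...].
Sum ≈ 66.705725.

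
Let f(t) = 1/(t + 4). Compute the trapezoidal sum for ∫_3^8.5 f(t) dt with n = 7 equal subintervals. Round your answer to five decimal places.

Δt = (8.5 − 3)/7 = 11/14.
f(3) = 1/7, f(53/14) = 14/109, f(32/7) = 7/60, f(75/14) = 14/131, f(43/7) = 7/71, f(97/14) = 14/153, f(54/7) = 7/82, f(8.5) = 0.08.
T_7 = (Δt/2)·[f(t_0) + 2f(t_1) + ... + 2f(t_{6}) + f(t_7)].
Sum ≈ 0.58054.

0.58054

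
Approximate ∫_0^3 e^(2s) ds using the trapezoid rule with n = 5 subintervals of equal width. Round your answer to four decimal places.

224.7998

Δs = (3 − 0)/5 = 0.6.
f(0) ≈ 1.0000, f(0.6) ≈ 3.3201, f(1.2) ≈ 11.0232, f(1.8) ≈ 36.5982, f(2.4) ≈ 121.5104, f(3) ≈ 403.4288.
T_5 = (Δs/2)·[f(s_0) + 2f(s_1) + ... + 2f(s_{4}) + f(s_5)].
Sum ≈ 224.7998.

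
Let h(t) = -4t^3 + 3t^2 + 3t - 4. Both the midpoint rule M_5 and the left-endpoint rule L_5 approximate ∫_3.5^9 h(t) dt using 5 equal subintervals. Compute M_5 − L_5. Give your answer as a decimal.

M_5 = -5603.7575.
L_5 = -4336.585.
M_5 − L_5 = -1267.1725.

-1267.1725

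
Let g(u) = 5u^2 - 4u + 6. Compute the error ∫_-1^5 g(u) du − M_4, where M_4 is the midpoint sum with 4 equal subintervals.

5.625

Exact integral: ∫_-1^5 g(u) du = 198.
M_4 = 192.375.
Error = 198 − 192.375 = 5.625.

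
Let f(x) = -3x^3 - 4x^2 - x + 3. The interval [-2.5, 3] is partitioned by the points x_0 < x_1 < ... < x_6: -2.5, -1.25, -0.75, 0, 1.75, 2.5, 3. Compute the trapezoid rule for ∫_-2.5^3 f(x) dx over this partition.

-81.7421875

Subinterval widths: 1.25, 0.5, 0.75, 1.75, 0.75, 0.5.
f(-2.5) = 27.375, f(-1.25) = 3.859375, f(-0.75) = 2.765625, f(0) = 3, f(1.75) = -27.078125, f(2.5) = -71.375, f(3) = -117.
On each subinterval the trapezoid contributes (Δx_i/2)·[f(x_{i-1}) + f(x_i)].
Sum = -81.7421875.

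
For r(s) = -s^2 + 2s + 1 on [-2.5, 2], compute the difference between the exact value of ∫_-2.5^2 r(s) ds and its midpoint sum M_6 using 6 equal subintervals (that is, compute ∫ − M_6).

-0.2109375

Exact integral: ∫_-2.5^2 r(s) ds = -5.625.
M_6 = -5.4140625.
Error = -5.625 − (-5.4140625) = -0.2109375.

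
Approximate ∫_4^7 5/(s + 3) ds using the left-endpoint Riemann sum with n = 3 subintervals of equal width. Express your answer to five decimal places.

1.89484

Δs = (7 − 4)/3 = 1.
Left endpoints: 4, 5, 6.
f(4) = 5/7, f(5) = 0.625, f(6) = 5/9.
Sum = Δs · [f(4) + f(5) + f(6)].
Sum ≈ 1.89484.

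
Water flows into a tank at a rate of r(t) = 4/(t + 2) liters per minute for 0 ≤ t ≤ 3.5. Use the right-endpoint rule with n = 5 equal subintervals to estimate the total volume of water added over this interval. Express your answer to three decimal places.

3.636

Δt = (3.5 − 0)/5 = 0.7.
Right endpoints: 0.7, 1.4, 2.1, 2.8, 3.5.
r(0.7) = 40/27, r(1.4) = 20/17, r(2.1) = 40/41, r(2.8) = 5/6, r(3.5) = 8/11.
Sum = Δt · [r(0.7) + r(1.4) + r(2.1) + r(2.8) + r(3.5)].
Sum ≈ 3.636.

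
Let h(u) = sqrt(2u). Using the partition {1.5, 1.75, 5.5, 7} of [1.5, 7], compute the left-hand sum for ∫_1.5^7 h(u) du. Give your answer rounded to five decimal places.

12.42356

Subinterval widths: 0.25, 3.75, 1.5.
Left endpoints: 1.5, 1.75, 5.5.
h(1.5) ≈ 1.73205, h(1.75) ≈ 1.87083, h(5.5) ≈ 3.31662.
Sum = Σ Δu_i · h(u_i).
Sum ≈ 12.42356.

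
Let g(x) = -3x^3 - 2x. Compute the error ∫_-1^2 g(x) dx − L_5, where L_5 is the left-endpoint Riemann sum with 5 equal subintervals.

-9.09

Exact integral: ∫_-1^2 g(x) dx = -14.25.
L_5 = -5.16.
Error = -14.25 − (-5.16) = -9.09.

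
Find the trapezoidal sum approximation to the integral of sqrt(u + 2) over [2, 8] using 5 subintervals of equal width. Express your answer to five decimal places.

15.73752

Δu = (8 − 2)/5 = 1.2.
f(2) ≈ 2.00000, f(3.2) ≈ 2.28035, f(4.4) ≈ 2.52982, f(5.6) ≈ 2.75681, f(6.8) ≈ 2.96648, f(8) ≈ 3.16228.
T_5 = (Δu/2)·[f(u_0) + 2f(u_1) + ... + 2f(u_{4}) + f(u_5)].
Sum ≈ 15.73752.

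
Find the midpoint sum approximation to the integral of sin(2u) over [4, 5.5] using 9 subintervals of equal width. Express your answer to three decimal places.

-0.075

Δu = (5.5 − 4)/9 = 1/6.
Midpoints: 49/12, 4.25, 53/12, 55/12, 4.75, 59/12, 61/12, 5.25, 65/12.
f(49/12) ≈ 0.952, f(4.25) ≈ 0.798, f(53/12) ≈ 0.558, f(55/12) ≈ 0.255, f(4.75) ≈ -0.075, f(59/12) ≈ -0.397, f(61/12) ≈ -0.676, f(5.25) ≈ -0.880, f(65/12) ≈ -0.987.
Sum = Δu · [f(49/12) + f(4.25) + f(53/12) + ...].
Sum ≈ -0.075.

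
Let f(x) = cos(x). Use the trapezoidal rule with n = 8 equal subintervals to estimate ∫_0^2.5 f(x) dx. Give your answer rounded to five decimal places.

Δx = (2.5 − 0)/8 = 0.3125.
f(0) ≈ 1.00000, f(0.3125) ≈ 0.95157, f(0.625) ≈ 0.81096, f(0.9375) ≈ 0.59181, f(1.25) ≈ 0.31532, f(1.5625) ≈ 0.00830, f(1.875) ≈ -0.29953, f(2.1875) ≈ -0.57835, f(2.5) ≈ -0.80114.
T_8 = (Δx/2)·[f(x_0) + 2f(x_1) + ... + 2f(x_{7}) + f(x_8)].
Sum ≈ 0.59359.

0.59359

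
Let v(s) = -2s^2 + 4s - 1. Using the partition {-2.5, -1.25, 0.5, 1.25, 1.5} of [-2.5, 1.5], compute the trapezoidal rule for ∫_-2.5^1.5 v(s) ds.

Subinterval widths: 1.25, 1.75, 0.75, 0.25.
v(-2.5) = -23.5, v(-1.25) = -9.125, v(0.5) = 0.5, v(1.25) = 0.875, v(1.5) = 0.5.
On each subinterval the trapezoid contributes (Δs_i/2)·[v(s_{i-1}) + v(s_i)].
Sum = -27.25.

-27.25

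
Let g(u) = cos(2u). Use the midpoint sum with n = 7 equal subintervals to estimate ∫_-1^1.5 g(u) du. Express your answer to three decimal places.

0.537

Δu = (1.5 − (-1))/7 = 5/14.
Midpoints: -23/28, -13/28, -3/28, 0.25, 17/28, 27/28, 37/28.
g(-23/28) ≈ -0.072, g(-13/28) ≈ 0.599, g(-3/28) ≈ 0.977, g(0.25) ≈ 0.878, g(17/28) ≈ 0.349, g(27/28) ≈ -0.350, g(37/28) ≈ -0.878.
Sum = Δu · [g(-23/28) + g(-13/28) + g(-3/28) + ...].
Sum ≈ 0.537.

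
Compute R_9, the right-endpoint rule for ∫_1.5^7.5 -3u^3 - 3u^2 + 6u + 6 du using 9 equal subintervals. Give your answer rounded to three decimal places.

Δu = (7.5 − 1.5)/9 = 2/3.
Right endpoints: 13/6, 17/6, 3.5, 25/6, 29/6, 5.5, 37/6, 41/6, 7.5.
f(13/6) = -1843/72, f(17/6) = -4991/72, f(3.5) = -138.375, f(25/6) = -17143/72, f(29/6) = -26915/72, f(5.5) = -550.875, f(37/6) = -55771/72, f(41/6) = -75623/72, f(7.5) = -1383.375.
Sum = Δu · [f(13/6) + f(17/6) + f(3.5) + ...].
Sum ≈ -3069.583.

-3069.583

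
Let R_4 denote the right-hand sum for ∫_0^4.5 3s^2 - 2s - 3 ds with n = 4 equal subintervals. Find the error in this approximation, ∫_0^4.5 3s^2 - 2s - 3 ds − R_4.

Exact integral: ∫_0^4.5 f(s) ds = 57.375.
R_4 = 89.33203125.
Error = 57.375 − 89.33203125 = -31.95703125.

-31.95703125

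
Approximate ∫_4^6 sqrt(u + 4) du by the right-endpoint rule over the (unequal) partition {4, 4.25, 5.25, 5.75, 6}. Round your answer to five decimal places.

6.11127

Subinterval widths: 0.25, 1, 0.5, 0.25.
Right endpoints: 4.25, 5.25, 5.75, 6.
f(4.25) ≈ 2.87228, f(5.25) ≈ 3.04138, f(5.75) ≈ 3.12250, f(6) ≈ 3.16228.
Sum = Σ Δu_i · f(u_i).
Sum ≈ 6.11127.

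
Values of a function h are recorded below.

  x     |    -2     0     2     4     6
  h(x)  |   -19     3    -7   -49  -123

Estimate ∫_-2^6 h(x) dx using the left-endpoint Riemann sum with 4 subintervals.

Δx = 2.
Sum = 2·[(-19) + 3 + (-7) + (-49)] = -144.

-144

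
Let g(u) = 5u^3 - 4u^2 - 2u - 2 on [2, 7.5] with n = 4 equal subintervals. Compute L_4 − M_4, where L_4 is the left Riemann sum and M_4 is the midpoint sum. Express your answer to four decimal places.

L_4 ≈ 2165.098633.
M_4 ≈ 3261.720215.
L_4 − M_4 ≈ -1096.6216.

-1096.6216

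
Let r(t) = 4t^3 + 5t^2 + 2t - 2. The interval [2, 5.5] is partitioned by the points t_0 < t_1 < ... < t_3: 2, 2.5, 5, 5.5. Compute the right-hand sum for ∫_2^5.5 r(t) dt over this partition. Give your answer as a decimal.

Subinterval widths: 0.5, 2.5, 0.5.
Right endpoints: 2.5, 5, 5.5.
r(2.5) = 96.75, r(5) = 633, r(5.5) = 825.75.
Sum = Σ Δt_i · r(t_i).
Sum = 2043.75.

2043.75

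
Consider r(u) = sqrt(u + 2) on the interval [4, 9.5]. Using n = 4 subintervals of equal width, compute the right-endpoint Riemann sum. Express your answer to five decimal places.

Δu = (9.5 − 4)/4 = 1.375.
Right endpoints: 5.375, 6.75, 8.125, 9.5.
r(5.375) ≈ 2.71570, r(6.75) ≈ 2.95804, r(8.125) ≈ 3.18198, r(9.5) ≈ 3.39116.
Sum = Δu · [r(5.375) + r(6.75) + r(8.125) + r(9.5)].
Sum ≈ 16.83946.

16.83946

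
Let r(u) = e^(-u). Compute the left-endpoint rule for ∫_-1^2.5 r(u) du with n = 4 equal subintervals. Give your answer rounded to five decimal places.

Δu = (2.5 − (-1))/4 = 0.875.
Left endpoints: -1, -0.125, 0.75, 1.625.
r(-1) ≈ 2.71828, r(-0.125) ≈ 1.13315, r(0.75) ≈ 0.47237, r(1.625) ≈ 0.19691.
Sum = Δu · [r(-1) + r(-0.125) + r(0.75) + r(1.625)].
Sum ≈ 3.95562.

3.95562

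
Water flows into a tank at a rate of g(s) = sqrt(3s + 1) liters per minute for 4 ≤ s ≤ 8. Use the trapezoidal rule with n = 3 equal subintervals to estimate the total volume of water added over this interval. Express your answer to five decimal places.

Δs = (8 − 4)/3 = 4/3.
g(4) ≈ 3.60555, g(16/3) ≈ 4.12311, g(20/3) ≈ 4.58258, g(8) ≈ 5.00000.
T_3 = (Δs/2)·[g(s_0) + 2g(s_1) + 2g(s_2) + g(s_3)].
Sum ≈ 17.34461.

17.34461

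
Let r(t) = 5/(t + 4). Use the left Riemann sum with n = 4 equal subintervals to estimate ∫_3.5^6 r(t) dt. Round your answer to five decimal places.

1.49176

Δt = (6 − 3.5)/4 = 0.625.
Left endpoints: 3.5, 4.125, 4.75, 5.375.
r(3.5) = 2/3, r(4.125) = 8/13, r(4.75) = 4/7, r(5.375) = 8/15.
Sum = Δt · [r(3.5) + r(4.125) + r(4.75) + r(5.375)].
Sum ≈ 1.49176.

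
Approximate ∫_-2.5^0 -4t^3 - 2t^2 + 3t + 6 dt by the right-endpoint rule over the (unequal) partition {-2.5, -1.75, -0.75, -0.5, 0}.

20.484375

Subinterval widths: 0.75, 1, 0.25, 0.5.
Right endpoints: -1.75, -0.75, -0.5, 0.
f(-1.75) = 16.0625, f(-0.75) = 4.3125, f(-0.5) = 4.5, f(0) = 6.
Sum = Σ Δt_i · f(t_i).
Sum = 20.484375.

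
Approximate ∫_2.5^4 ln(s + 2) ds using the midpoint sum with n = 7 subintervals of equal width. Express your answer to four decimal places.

2.4823

Δs = (4 − 2.5)/7 = 3/14.
Midpoints: 73/28, 79/28, 85/28, 3.25, 97/28, 103/28, 109/28.
f(73/28) ≈ 1.5276, f(79/28) ≈ 1.5731, f(85/28) ≈ 1.6166, f(3.25) ≈ 1.6582, f(97/28) ≈ 1.6982, f(103/28) ≈ 1.7367, f(109/28) ≈ 1.7737.
Sum = Δs · [f(73/28) + f(79/28) + f(85/28) + ...].
Sum ≈ 2.4823.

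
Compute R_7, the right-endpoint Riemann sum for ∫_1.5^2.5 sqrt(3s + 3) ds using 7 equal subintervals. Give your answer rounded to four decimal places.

3.0322

Δs = (2.5 − 1.5)/7 = 1/7.
Right endpoints: 23/14, 25/14, 27/14, 29/14, 31/14, 33/14, 2.5.
f(23/14) ≈ 2.8158, f(25/14) ≈ 2.8909, f(27/14) ≈ 2.9641, f(29/14) ≈ 3.0355, f(31/14) ≈ 3.1053, f(33/14) ≈ 3.1736, f(2.5) ≈ 3.2404.
Sum = Δs · [f(23/14) + f(25/14) + f(27/14) + ...].
Sum ≈ 3.0322.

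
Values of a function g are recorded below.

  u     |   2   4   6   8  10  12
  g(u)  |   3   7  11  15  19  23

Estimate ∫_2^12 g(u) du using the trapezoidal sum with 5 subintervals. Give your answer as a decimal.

130

Δu = 2.
T_5 = (2/2)·[3 + 2·7 + 2·11 + 2·15 + 2·19 + 23] = 130.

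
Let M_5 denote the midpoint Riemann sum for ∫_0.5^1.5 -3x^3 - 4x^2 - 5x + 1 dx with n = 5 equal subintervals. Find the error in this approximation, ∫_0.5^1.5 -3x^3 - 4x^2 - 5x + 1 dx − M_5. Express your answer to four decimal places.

Exact integral: ∫_0.5^1.5 f(x) dx ≈ -12.083333.
M_5 = -12.04.
Error ≈ -12.083333 − (-12.04) ≈ -0.0433.

-0.0433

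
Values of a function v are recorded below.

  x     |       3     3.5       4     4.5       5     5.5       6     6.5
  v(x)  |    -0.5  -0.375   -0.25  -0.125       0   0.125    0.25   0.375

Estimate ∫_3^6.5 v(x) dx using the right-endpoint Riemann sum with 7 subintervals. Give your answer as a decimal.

0

Δx = 0.5.
Sum = 0.5·[(-0.375) + (-0.25) + (-0.125) + 0 + 0.125 + 0.25 + 0.375] = 0.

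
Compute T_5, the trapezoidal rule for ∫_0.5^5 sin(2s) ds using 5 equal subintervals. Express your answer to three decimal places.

Δs = (5 − 0.5)/5 = 0.9.
f(0.5) ≈ 0.841, f(1.4) ≈ 0.335, f(2.3) ≈ -0.994, f(3.2) ≈ 0.117, f(4.1) ≈ 0.941, f(5) ≈ -0.544.
T_5 = (Δs/2)·[f(s_0) + 2f(s_1) + ... + 2f(s_{4}) + f(s_5)].
Sum ≈ 0.493.

0.493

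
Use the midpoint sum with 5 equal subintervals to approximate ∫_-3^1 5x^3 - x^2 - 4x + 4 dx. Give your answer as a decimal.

-73.92

Δx = (1 − (-3))/5 = 0.8.
Midpoints: -2.6, -1.8, -1, -0.2, 0.6.
f(-2.6) = -80.24, f(-1.8) = -21.2, f(-1) = 2, f(-0.2) = 4.72, f(0.6) = 2.32.
Sum = Δx · [f(-2.6) + f(-1.8) + f(-1) + f(-0.2) + f(0.6)].
Sum = -73.92.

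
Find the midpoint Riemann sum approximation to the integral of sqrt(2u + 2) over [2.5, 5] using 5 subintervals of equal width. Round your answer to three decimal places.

7.684

Δu = (5 − 2.5)/5 = 0.5.
Midpoints: 2.75, 3.25, 3.75, 4.25, 4.75.
f(2.75) ≈ 2.739, f(3.25) ≈ 2.915, f(3.75) ≈ 3.082, f(4.25) ≈ 3.240, f(4.75) ≈ 3.391.
Sum = Δu · [f(2.75) + f(3.25) + f(3.75) + f(4.25) + f(4.75)].
Sum ≈ 7.684.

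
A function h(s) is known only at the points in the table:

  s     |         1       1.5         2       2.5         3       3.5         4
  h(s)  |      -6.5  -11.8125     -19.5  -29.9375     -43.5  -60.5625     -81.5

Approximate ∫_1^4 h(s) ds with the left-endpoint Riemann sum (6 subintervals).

Δs = 0.5.
Sum = 0.5·[(-6.5) + (-11.8125) + (-19.5) + (-29.9375) + (-43.5) + (-60.5625)] = -85.90625.

-85.90625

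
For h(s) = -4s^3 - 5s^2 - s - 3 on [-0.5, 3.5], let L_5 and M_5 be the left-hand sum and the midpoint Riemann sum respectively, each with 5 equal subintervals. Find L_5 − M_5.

79.68

L_5 = -155.08.
M_5 = -234.76.
L_5 − M_5 = 79.68.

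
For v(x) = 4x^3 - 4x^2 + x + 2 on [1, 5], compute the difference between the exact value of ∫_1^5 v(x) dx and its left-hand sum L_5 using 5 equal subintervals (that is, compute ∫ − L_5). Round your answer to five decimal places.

Exact integral: ∫_1^5 v(x) dx ≈ 478.6666667.
L_5 = 330.72.
Error ≈ 478.6666667 − 330.72 ≈ 147.94667.

147.94667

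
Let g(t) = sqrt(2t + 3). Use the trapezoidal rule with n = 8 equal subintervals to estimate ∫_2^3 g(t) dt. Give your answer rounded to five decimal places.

2.82652

Δt = (3 − 2)/8 = 0.125.
g(2) ≈ 2.64575, g(2.125) ≈ 2.69258, g(2.25) ≈ 2.73861, g(2.375) ≈ 2.78388, g(2.5) ≈ 2.82843, g(2.625) ≈ 2.87228, g(2.75) ≈ 2.91548, g(2.875) ≈ 2.95804, g(3) ≈ 3.00000.
T_8 = (Δt/2)·[g(t_0) + 2g(t_1) + ... + 2g(t_{7}) + g(t_8)].
Sum ≈ 2.82652.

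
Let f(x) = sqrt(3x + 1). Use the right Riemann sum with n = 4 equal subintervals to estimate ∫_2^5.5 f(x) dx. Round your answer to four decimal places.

12.8122

Δx = (5.5 − 2)/4 = 0.875.
Right endpoints: 2.875, 3.75, 4.625, 5.5.
f(2.875) ≈ 3.1024, f(3.75) ≈ 3.5000, f(4.625) ≈ 3.8568, f(5.5) ≈ 4.1833.
Sum = Δx · [f(2.875) + f(3.75) + f(4.625) + f(5.5)].
Sum ≈ 12.8122.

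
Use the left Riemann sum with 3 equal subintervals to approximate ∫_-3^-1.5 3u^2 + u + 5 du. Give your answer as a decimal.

32.625

Δu = (-1.5 − (-3))/3 = 0.5.
Left endpoints: -3, -2.5, -2.
f(-3) = 29, f(-2.5) = 21.25, f(-2) = 15.
Sum = Δu · [f(-3) + f(-2.5) + f(-2)].
Sum = 32.625.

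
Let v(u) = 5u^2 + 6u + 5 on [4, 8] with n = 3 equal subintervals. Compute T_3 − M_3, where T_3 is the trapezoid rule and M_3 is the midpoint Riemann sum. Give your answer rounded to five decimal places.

T_3 ≈ 916.5925926.
M_3 ≈ 907.7037037.
T_3 − M_3 ≈ 8.88889.

8.88889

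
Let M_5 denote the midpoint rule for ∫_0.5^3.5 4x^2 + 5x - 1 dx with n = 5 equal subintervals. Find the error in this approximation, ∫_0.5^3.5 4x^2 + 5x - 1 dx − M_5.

Exact integral: ∫_0.5^3.5 f(x) dx = 84.
M_5 = 83.64.
Error = 84 − 83.64 = 0.36.

0.36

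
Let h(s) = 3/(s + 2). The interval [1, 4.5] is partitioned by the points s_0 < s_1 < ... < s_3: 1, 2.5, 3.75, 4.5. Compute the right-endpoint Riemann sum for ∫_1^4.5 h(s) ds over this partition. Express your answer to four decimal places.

Subinterval widths: 1.5, 1.25, 0.75.
Right endpoints: 2.5, 3.75, 4.5.
h(2.5) = 2/3, h(3.75) = 12/23, h(4.5) = 6/13.
Sum = Σ Δs_i · h(s_i).
Sum ≈ 1.9983.

1.9983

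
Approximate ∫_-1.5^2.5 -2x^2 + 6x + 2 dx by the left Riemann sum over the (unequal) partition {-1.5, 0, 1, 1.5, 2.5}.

-5.75

Subinterval widths: 1.5, 1, 0.5, 1.
Left endpoints: -1.5, 0, 1, 1.5.
f(-1.5) = -11.5, f(0) = 2, f(1) = 6, f(1.5) = 6.5.
Sum = Σ Δx_i · f(x_i).
Sum = -5.75.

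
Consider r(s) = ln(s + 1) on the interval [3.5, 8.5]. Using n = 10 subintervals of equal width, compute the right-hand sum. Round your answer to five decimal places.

9.80329

Δs = (8.5 − 3.5)/10 = 0.5.
Right endpoints: 4, 4.5, 5, 5.5, 6, 6.5, 7, 7.5, 8, 8.5.
r(4) ≈ 1.60944, r(4.5) ≈ 1.70475, r(5) ≈ 1.79176, r(5.5) ≈ 1.87180, r(6) ≈ 1.94591, r(6.5) ≈ 2.01490, r(7) ≈ 2.07944, r(7.5) ≈ 2.14007, r(8) ≈ 2.19722, r(8.5) ≈ 2.25129.
Sum = Δs · [r(4) + r(4.5) + r(5) + ...].
Sum ≈ 9.80329.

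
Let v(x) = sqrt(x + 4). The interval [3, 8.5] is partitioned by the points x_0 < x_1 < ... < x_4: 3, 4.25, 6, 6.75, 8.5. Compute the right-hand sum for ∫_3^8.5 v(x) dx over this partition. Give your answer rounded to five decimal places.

17.77056

Subinterval widths: 1.25, 1.75, 0.75, 1.75.
Right endpoints: 4.25, 6, 6.75, 8.5.
v(4.25) ≈ 2.87228, v(6) ≈ 3.16228, v(6.75) ≈ 3.27872, v(8.5) ≈ 3.53553.
Sum = Σ Δx_i · v(x_i).
Sum ≈ 17.77056.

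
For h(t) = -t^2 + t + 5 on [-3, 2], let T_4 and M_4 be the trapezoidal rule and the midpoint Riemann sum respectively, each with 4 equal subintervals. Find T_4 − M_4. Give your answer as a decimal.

T_4 = 9.53125.
M_4 = 11.484375.
T_4 − M_4 = -1.953125.

-1.953125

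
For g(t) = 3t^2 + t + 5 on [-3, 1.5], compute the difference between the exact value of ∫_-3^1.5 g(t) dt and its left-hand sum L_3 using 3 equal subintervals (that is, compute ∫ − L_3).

Exact integral: ∫_-3^1.5 g(t) dt = 49.5.
L_3 = 66.375.
Error = 49.5 − 66.375 = -16.875.

-16.875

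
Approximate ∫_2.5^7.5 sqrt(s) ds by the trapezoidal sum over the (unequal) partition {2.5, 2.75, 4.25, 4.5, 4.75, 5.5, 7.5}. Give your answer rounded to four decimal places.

Subinterval widths: 0.25, 1.5, 0.25, 0.25, 0.75, 2.
f(2.5) ≈ 1.5811, f(2.75) ≈ 1.6583, f(4.25) ≈ 2.0616, f(4.5) ≈ 2.1213, f(4.75) ≈ 2.1794, f(5.5) ≈ 2.3452, f(7.5) ≈ 2.7386.
On each subinterval the trapezoid contributes (Δs_i/2)·[f(s_{i-1}) + f(s_i)].
Sum ≈ 11.0359.

11.0359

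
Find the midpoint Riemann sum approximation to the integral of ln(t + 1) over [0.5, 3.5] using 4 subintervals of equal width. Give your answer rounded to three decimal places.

Δt = (3.5 − 0.5)/4 = 0.75.
Midpoints: 0.875, 1.625, 2.375, 3.125.
f(0.875) ≈ 0.629, f(1.625) ≈ 0.965, f(2.375) ≈ 1.216, f(3.125) ≈ 1.417.
Sum = Δt · [f(0.875) + f(1.625) + f(2.375) + f(3.125)].
Sum ≈ 3.170.

3.170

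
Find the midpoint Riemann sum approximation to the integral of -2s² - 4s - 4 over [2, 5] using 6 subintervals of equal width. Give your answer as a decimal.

Δs = (5 − 2)/6 = 0.5.
Midpoints: 2.25, 2.75, 3.25, 3.75, 4.25, 4.75.
f(2.25) = -23.125, f(2.75) = -30.125, f(3.25) = -38.125, f(3.75) = -47.125, f(4.25) = -57.125, f(4.75) = -68.125.
Sum = Δs · [f(2.25) + f(2.75) + f(3.25) + ...].
Sum = -131.875.

-131.875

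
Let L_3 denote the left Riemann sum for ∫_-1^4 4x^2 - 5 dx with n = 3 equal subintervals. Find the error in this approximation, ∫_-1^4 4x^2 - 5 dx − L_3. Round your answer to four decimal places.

Exact integral: ∫_-1^4 f(x) dx ≈ 61.666667.
L_3 ≈ 20.925926.
Error ≈ 61.666667 − 20.925926 ≈ 40.7407.

40.7407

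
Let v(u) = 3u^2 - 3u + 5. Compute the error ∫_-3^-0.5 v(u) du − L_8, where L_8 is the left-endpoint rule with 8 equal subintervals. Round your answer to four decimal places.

-5.3955

Exact integral: ∫_-3^-0.5 v(u) du = 52.5.
L_8 ≈ 57.895508.
Error ≈ 52.5 − 57.895508 ≈ -5.3955.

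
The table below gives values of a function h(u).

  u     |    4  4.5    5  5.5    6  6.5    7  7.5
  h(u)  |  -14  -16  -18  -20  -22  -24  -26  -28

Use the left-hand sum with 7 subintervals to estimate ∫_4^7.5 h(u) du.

Δu = 0.5.
Sum = 0.5·[(-14) + (-16) + (-18) + (-20) + (-22) + (-24) + (-26)] = -70.

-70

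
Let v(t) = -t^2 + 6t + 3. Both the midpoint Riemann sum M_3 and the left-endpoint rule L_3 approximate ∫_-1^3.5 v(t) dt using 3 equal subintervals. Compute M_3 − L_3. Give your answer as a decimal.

14.34375

M_3 = 33.46875.
L_3 = 19.125.
M_3 − L_3 = 14.34375.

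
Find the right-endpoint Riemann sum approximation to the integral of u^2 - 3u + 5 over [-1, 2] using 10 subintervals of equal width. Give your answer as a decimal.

12.645

Δu = (2 − (-1))/10 = 0.3.
Right endpoints: -0.7, -0.4, -0.1, 0.2, 0.5, 0.8, 1.1, 1.4, 1.7, 2.
f(-0.7) = 7.59, f(-0.4) = 6.36, f(-0.1) = 5.31, f(0.2) = 4.44, f(0.5) = 3.75, f(0.8) = 3.24, f(1.1) = 2.91, f(1.4) = 2.76, f(1.7) = 2.79, f(2) = 3.
Sum = Δu · [f(-0.7) + f(-0.4) + f(-0.1) + ...].
Sum = 12.645.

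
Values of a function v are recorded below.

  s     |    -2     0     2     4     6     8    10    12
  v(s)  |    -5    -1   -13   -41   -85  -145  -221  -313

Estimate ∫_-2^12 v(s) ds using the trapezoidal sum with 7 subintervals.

-1330

Δs = 2.
T_7 = (2/2)·[(-5) + 2·(-1) + 2·(-13) + 2·(-41) + 2·(-85) + 2·(-145) + 2·(-221) + (-313)] = -1330.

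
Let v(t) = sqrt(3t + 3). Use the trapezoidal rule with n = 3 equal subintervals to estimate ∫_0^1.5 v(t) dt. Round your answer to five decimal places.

3.40307

Δt = (1.5 − 0)/3 = 0.5.
v(0) ≈ 1.73205, v(0.5) ≈ 2.12132, v(1) ≈ 2.44949, v(1.5) ≈ 2.73861.
T_3 = (Δt/2)·[v(t_0) + 2v(t_1) + 2v(t_2) + v(t_3)].
Sum ≈ 3.40307.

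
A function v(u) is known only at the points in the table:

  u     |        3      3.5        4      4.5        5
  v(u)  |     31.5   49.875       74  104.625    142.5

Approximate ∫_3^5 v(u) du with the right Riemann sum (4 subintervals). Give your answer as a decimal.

185.5

Δu = 0.5.
Sum = 0.5·[49.875 + 74 + 104.625 + 142.5] = 185.5.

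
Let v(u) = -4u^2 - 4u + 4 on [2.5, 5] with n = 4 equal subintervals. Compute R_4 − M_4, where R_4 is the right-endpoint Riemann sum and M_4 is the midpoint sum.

R_4 = -200.546875.
M_4 = -173.0078125.
R_4 − M_4 = -27.5390625.

-27.5390625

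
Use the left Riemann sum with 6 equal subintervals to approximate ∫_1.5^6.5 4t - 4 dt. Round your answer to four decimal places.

51.6667

Δt = (6.5 − 1.5)/6 = 5/6.
Left endpoints: 1.5, 7/3, 19/6, 4, 29/6, 17/3.
f(1.5) = 2, f(7/3) = 16/3, f(19/6) = 26/3, f(4) = 12, f(29/6) = 46/3, f(17/3) = 56/3.
Sum = Δt · [f(1.5) + f(7/3) + f(19/6) + ...].
Sum ≈ 51.6667.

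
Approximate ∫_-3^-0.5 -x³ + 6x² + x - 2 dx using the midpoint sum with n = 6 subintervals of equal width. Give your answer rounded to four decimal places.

Δx = (-0.5 − (-3))/6 = 5/12.
Midpoints: -67/24, -2.375, -47/24, -37/24, -1.125, -17/24.
f(-67/24) = 880939/13824, f(-2.375) = 21947/512, f(-47/24) = 367199/13824, f(-37/24) = 198829/13824, f(-1.125) = 3017/512, f(-17/24) = 9089/13824.
Sum = Δx · [f(-67/24) + f(-2.375) + f(-47/24) + ...].
Sum ≈ 64.2025.

64.2025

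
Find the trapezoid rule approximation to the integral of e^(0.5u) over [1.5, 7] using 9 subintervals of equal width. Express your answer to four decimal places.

62.4785

Δu = (7 − 1.5)/9 = 11/18.
f(1.5) ≈ 2.1170, f(19/9) ≈ 2.8736, f(49/18) ≈ 3.9005, f(10/3) ≈ 5.2945, f(71/18) ≈ 7.1866, f(41/9) ≈ 9.7550, f(31/6) ≈ 13.2412, f(52/9) ≈ 17.9733, f(115/18) ≈ 24.3966, f(7) ≈ 33.1155.
T_9 = (Δu/2)·[f(u_0) + 2f(u_1) + ... + 2f(u_{8}) + f(u_9)].
Sum ≈ 62.4785.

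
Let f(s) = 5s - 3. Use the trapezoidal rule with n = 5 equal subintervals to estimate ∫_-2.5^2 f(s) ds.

-19.125

Δs = (2 − (-2.5))/5 = 0.9.
f(-2.5) = -15.5, f(-1.6) = -11, f(-0.7) = -6.5, f(0.2) = -2, f(1.1) = 2.5, f(2) = 7.
T_5 = (Δs/2)·[f(s_0) + 2f(s_1) + ... + 2f(s_{4}) + f(s_5)].
Sum = -19.125.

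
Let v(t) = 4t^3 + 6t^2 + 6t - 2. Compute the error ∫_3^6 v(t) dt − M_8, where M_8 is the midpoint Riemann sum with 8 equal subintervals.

2.109375

Exact integral: ∫_3^6 v(t) dt = 1668.
M_8 = 1665.890625.
Error = 1668 − 1665.890625 = 2.109375.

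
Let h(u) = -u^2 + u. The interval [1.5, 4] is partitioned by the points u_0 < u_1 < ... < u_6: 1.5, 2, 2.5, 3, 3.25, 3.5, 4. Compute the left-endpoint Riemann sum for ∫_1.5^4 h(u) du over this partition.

-10.953125

Subinterval widths: 0.5, 0.5, 0.5, 0.25, 0.25, 0.5.
Left endpoints: 1.5, 2, 2.5, 3, 3.25, 3.5.
h(1.5) = -0.75, h(2) = -2, h(2.5) = -3.75, h(3) = -6, h(3.25) = -7.3125, h(3.5) = -8.75.
Sum = Σ Δu_i · h(u_i).
Sum = -10.953125.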